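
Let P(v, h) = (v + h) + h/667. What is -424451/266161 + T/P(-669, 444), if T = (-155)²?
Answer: -4328654550256/39825936591 ≈ -108.69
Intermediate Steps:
P(v, h) = v + 668*h/667 (P(v, h) = (h + v) + h/667 = v + 668*h/667)
T = 24025
-424451/266161 + T/P(-669, 444) = -424451/266161 + 24025/(-669 + (668/667)*444) = -424451*1/266161 + 24025/(-669 + 296592/667) = -424451/266161 + 24025/(-149631/667) = -424451/266161 + 24025*(-667/149631) = -424451/266161 - 16024675/149631 = -4328654550256/39825936591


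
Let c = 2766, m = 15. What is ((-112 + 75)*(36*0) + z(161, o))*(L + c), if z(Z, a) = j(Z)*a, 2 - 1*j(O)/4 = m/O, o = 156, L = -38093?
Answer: -6767522736/161 ≈ -4.2034e+7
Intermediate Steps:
j(O) = 8 - 60/O
z(Z, a) = a*(8 - 60/Z) (z(Z, a) = (8 - 60/Z)*a = a*(8 - 60/Z))
((-112 + 75)*(36*0) + z(161, o))*(L + c) = ((-112 + 75)*(36*0) + (8*156 - 60*156/161))*(-38093 + 2766) = (-37*0 + (1248 - 60*156*1/161))*(-35327) = (0 + (1248 - 9360/161))*(-35327) = (0 + 191568/161)*(-35327) = (191568/161)*(-35327) = -6767522736/161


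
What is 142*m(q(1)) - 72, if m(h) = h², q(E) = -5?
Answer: 3478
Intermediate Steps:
142*m(q(1)) - 72 = 142*(-5)² - 72 = 142*25 - 72 = 3550 - 72 = 3478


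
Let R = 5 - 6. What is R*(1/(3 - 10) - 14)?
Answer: 99/7 ≈ 14.143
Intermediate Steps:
R = -1
R*(1/(3 - 10) - 14) = -(1/(3 - 10) - 14) = -(1/(-7) - 14) = -(-⅐ - 14) = -1*(-99/7) = 99/7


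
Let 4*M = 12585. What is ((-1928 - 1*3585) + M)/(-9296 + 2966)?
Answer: 9467/25320 ≈ 0.37389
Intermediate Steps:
M = 12585/4 (M = (1/4)*12585 = 12585/4 ≈ 3146.3)
((-1928 - 1*3585) + M)/(-9296 + 2966) = ((-1928 - 1*3585) + 12585/4)/(-9296 + 2966) = ((-1928 - 3585) + 12585/4)/(-6330) = (-5513 + 12585/4)*(-1/6330) = -9467/4*(-1/6330) = 9467/25320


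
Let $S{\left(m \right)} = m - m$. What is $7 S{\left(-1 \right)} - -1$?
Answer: $1$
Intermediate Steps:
$S{\left(m \right)} = 0$
$7 S{\left(-1 \right)} - -1 = 7 \cdot 0 - -1 = 0 + 1 = 1$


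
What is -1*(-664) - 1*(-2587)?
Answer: 3251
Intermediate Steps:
-1*(-664) - 1*(-2587) = 664 + 2587 = 3251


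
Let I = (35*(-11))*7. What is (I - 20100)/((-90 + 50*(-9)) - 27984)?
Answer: 22795/28524 ≈ 0.79915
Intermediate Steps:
I = -2695 (I = -385*7 = -2695)
(I - 20100)/((-90 + 50*(-9)) - 27984) = (-2695 - 20100)/((-90 + 50*(-9)) - 27984) = -22795/((-90 - 450) - 27984) = -22795/(-540 - 27984) = -22795/(-28524) = -22795*(-1/28524) = 22795/28524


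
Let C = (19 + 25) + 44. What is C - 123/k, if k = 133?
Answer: 11581/133 ≈ 87.075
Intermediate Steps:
C = 88 (C = 44 + 44 = 88)
C - 123/k = 88 - 123/133 = 11581/133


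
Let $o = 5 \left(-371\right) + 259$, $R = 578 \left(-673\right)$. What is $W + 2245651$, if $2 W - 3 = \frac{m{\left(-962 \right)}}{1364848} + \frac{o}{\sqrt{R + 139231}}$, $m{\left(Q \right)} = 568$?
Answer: $\frac{766243580901}{341212} + \frac{798 i \sqrt{249763}}{249763} \approx 2.2457 \cdot 10^{6} + 1.5968 i$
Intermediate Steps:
$R = -388994$
$o = -1596$ ($o = -1855 + 259 = -1596$)
$W = \frac{511889}{341212} + \frac{798 i \sqrt{249763}}{249763}$ ($W = \frac{3}{2} + \frac{\frac{568}{1364848} - \frac{1596}{\sqrt{-388994 + 139231}}}{2} = \frac{3}{2} + \frac{568 \cdot \frac{1}{1364848} - \frac{1596}{\sqrt{-249763}}}{2} = \frac{3}{2} + \frac{\frac{71}{170606} - \frac{1596}{i \sqrt{249763}}}{2} = \frac{3}{2} + \frac{\frac{71}{170606} - 1596 \left(- \frac{i \sqrt{249763}}{249763}\right)}{2} = \frac{3}{2} + \frac{\frac{71}{170606} + \frac{1596 i \sqrt{249763}}{249763}}{2} = \frac{3}{2} + \left(\frac{71}{341212} + \frac{798 i \sqrt{249763}}{249763}\right) = \frac{511889}{341212} + \frac{798 i \sqrt{249763}}{249763} \approx 1.5002 + 1.5968 i$)
$W + 2245651 = \left(\frac{511889}{341212} + \frac{798 i \sqrt{249763}}{249763}\right) + 2245651 = \frac{766243580901}{341212} + \frac{798 i \sqrt{249763}}{249763}$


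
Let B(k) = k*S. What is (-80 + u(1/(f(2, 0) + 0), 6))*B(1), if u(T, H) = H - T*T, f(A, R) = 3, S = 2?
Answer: -1334/9 ≈ -148.22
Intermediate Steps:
u(T, H) = H - T²
B(k) = 2*k (B(k) = k*2 = 2*k)
(-80 + u(1/(f(2, 0) + 0), 6))*B(1) = (-80 + (6 - (1/(3 + 0))²))*(2*1) = (-80 + (6 - (1/3)²))*2 = (-80 + (6 - (⅓)²))*2 = (-80 + (6 - 1*⅑))*2 = (-80 + (6 - ⅑))*2 = (-80 + 53/9)*2 = -667/9*2 = -1334/9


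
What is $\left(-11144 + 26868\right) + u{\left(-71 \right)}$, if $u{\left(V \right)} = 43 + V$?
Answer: $15696$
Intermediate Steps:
$\left(-11144 + 26868\right) + u{\left(-71 \right)} = \left(-11144 + 26868\right) + \left(43 - 71\right) = 15724 - 28 = 15696$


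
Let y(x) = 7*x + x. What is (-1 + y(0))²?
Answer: 1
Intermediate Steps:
y(x) = 8*x
(-1 + y(0))² = (-1 + 8*0)² = (-1 + 0)² = (-1)² = 1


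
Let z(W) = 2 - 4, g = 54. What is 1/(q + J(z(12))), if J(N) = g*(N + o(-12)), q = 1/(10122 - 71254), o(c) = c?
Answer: -61132/46215793 ≈ -0.0013228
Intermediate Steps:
z(W) = -2
q = -1/61132 (q = 1/(-61132) = -1/61132 ≈ -1.6358e-5)
J(N) = -648 + 54*N (J(N) = 54*(N - 12) = 54*(-12 + N) = -648 + 54*N)
1/(q + J(z(12))) = 1/(-1/61132 + (-648 + 54*(-2))) = 1/(-1/61132 + (-648 - 108)) = 1/(-1/61132 - 756) = 1/(-46215793/61132) = -61132/46215793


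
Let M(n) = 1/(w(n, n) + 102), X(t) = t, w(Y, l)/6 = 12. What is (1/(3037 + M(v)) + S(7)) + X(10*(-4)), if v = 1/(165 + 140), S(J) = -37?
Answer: -40689629/528439 ≈ -77.000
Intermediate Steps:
w(Y, l) = 72 (w(Y, l) = 6*12 = 72)
v = 1/305 ≈ 0.0032787
M(n) = 1/174 (M(n) = 1/(72 + 102) = 1/174)
(1/(3037 + M(v)) + S(7)) + X(10*(-4)) = (1/(3037 + 1/174) - 37) + 10*(-4) = (1/(528439/174) - 37) - 40 = (174/528439 - 37) - 40 = -19552069/528439 - 40 = -40689629/528439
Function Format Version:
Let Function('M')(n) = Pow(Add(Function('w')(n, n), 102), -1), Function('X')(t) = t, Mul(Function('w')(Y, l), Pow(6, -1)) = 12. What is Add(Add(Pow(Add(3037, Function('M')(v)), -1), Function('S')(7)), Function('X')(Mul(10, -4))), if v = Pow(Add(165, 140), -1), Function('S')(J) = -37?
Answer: Rational(-40689629, 528439) ≈ -77.000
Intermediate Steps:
Function('w')(Y, l) = 72 (Function('w')(Y, l) = Mul(6, 12) = 72)
v = Rational(1, 305) (v = Pow(305, -1) = Rational(1, 305) ≈ 0.0032787)
Function('M')(n) = Rational(1, 174) (Function('M')(n) = Pow(Add(72, 102), -1) = Pow(174, -1) = Rational(1, 174))
Add(Add(Pow(Add(3037, Function('M')(v)), -1), Function('S')(7)), Function('X')(Mul(10, -4))) = Add(Add(Pow(Add(3037, Rational(1, 174)), -1), -37), Mul(10, -4)) = Add(Add(Pow(Rational(528439, 174), -1), -37), -40) = Add(Add(Rational(174, 528439), -37), -40) = Add(Rational(-19552069, 528439), -40) = Rational(-40689629, 528439)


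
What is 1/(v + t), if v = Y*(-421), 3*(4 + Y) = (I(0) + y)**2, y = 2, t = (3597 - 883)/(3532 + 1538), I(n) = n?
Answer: 2535/2847317 ≈ 0.00089031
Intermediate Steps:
t = 1357/2535 (t = 2714/5070 = 2714*(1/5070) = 1357/2535 ≈ 0.53531)
Y = -8/3 (Y = -4 + (0 + 2)**2/3 = -4 + (1/3)*2**2 = -4 + (1/3)*4 = -4 + 4/3 = -8/3 ≈ -2.6667)
v = 3368/3 (v = -8/3*(-421) = 3368/3 ≈ 1122.7)
1/(v + t) = 1/(3368/3 + 1357/2535) = 1/(2847317/2535) = 2535/2847317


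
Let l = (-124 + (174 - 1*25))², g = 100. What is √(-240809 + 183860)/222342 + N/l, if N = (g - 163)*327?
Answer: -20601/625 + I*√56949/222342 ≈ -32.962 + 0.0010733*I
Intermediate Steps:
l = 625 (l = (-124 + (174 - 25))² = (-124 + 149)² = 25² = 625)
N = -20601 (N = (100 - 163)*327 = -63*327 = -20601)
√(-240809 + 183860)/222342 + N/l = √(-240809 + 183860)/222342 - 20601/625 = √(-56949)*(1/222342) - 20601*1/625 = (I*√56949)*(1/222342) - 20601/625 = I*√56949/222342 - 20601/625 = -20601/625 + I*√56949/222342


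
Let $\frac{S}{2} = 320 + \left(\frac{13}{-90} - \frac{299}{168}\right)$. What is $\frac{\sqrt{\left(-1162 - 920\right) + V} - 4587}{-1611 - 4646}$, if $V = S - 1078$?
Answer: $\frac{4587}{6257} - \frac{19 i \sqrt{308315}}{1313970} \approx 0.7331 - 0.0080291 i$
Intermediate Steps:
$S = \frac{801551}{1260}$ ($S = 2 \left(320 + \left(\frac{13}{-90} - \frac{299}{168}\right)\right) = 2 \left(320 + \left(13 \left(- \frac{1}{90}\right) - \frac{299}{168}\right)\right) = 2 \left(320 - \frac{4849}{2520}\right) = 2 \cdot \frac{801551}{2520} = \frac{801551}{1260} \approx 636.15$)
$V = - \frac{556729}{1260}$ ($V = \frac{801551}{1260} - 1078 = - \frac{556729}{1260} \approx -441.85$)
$\frac{\sqrt{\left(-1162 - 920\right) + V} - 4587}{-1611 - 4646} = \frac{\sqrt{\left(-1162 - 920\right) - \frac{556729}{1260}} - 4587}{-1611 - 4646} = \frac{\sqrt{-2082 - \frac{556729}{1260}} - 4587}{-6257} = \left(\sqrt{- \frac{3180049}{1260}} - 4587\right) \left(- \frac{1}{6257}\right) = \left(\frac{19 i \sqrt{308315}}{210} - 4587\right) \left(- \frac{1}{6257}\right) = \left(-4587 + \frac{19 i \sqrt{308315}}{210}\right) \left(- \frac{1}{6257}\right) = \frac{4587}{6257} - \frac{19 i \sqrt{308315}}{1313970}$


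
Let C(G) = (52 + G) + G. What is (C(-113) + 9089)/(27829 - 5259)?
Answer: 1783/4514 ≈ 0.39499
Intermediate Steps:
C(G) = 52 + 2*G
(C(-113) + 9089)/(27829 - 5259) = ((52 + 2*(-113)) + 9089)/(27829 - 5259) = ((52 - 226) + 9089)/22570 = (-174 + 9089)*(1/22570) = 8915*(1/22570) = 1783/4514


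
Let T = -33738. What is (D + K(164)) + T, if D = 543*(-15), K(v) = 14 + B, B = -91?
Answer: -41960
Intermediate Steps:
K(v) = -77 (K(v) = 14 - 91 = -77)
D = -8145
(D + K(164)) + T = (-8145 - 77) - 33738 = -8222 - 33738 = -41960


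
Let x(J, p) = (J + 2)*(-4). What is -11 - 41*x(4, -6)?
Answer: 973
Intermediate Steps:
x(J, p) = -8 - 4*J (x(J, p) = (2 + J)*(-4) = -8 - 4*J)
-11 - 41*x(4, -6) = -11 - 41*(-8 - 4*4) = -11 - 41*(-8 - 16) = -11 - 41*(-24) = -11 + 984 = 973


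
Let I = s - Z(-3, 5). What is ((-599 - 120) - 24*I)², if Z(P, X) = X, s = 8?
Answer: 625681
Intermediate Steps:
I = 3 (I = 8 - 1*5 = 8 - 5 = 3)
((-599 - 120) - 24*I)² = ((-599 - 120) - 24*3)² = (-719 - 72)² = (-791)² = 625681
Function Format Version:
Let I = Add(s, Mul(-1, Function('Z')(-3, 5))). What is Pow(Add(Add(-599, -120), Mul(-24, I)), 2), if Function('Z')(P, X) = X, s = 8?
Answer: 625681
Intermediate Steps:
I = 3 (I = Add(8, Mul(-1, 5)) = Add(8, -5) = 3)
Pow(Add(Add(-599, -120), Mul(-24, I)), 2) = Pow(Add(Add(-599, -120), Mul(-24, 3)), 2) = Pow(Add(-719, -72), 2) = Pow(-791, 2) = 625681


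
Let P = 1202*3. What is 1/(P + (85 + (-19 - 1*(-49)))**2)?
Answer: 1/16831 ≈ 5.9414e-5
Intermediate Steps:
P = 3606
1/(P + (85 + (-19 - 1*(-49)))**2) = 1/(3606 + (85 + (-19 - 1*(-49)))**2) = 1/(3606 + (85 + (-19 + 49))**2) = 1/(3606 + (85 + 30)**2) = 1/(3606 + 115**2) = 1/(3606 + 13225) = 1/16831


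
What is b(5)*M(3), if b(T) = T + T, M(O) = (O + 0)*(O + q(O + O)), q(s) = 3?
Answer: 180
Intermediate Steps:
M(O) = O*(3 + O) (M(O) = (O + 0)*(O + 3) = O*(3 + O))
b(T) = 2*T
b(5)*M(3) = (2*5)*(3*(3 + 3)) = 10*(3*6) = 10*18 = 180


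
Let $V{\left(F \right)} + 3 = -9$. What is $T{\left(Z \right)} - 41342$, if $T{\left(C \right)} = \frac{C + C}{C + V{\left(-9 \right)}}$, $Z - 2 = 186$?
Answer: $- \frac{909477}{22} \approx -41340.0$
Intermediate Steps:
$Z = 188$ ($Z = 2 + 186 = 188$)
$V{\left(F \right)} = -12$ ($V{\left(F \right)} = -3 - 9 = -12$)
$T{\left(C \right)} = \frac{2 C}{-12 + C}$ ($T{\left(C \right)} = \frac{C + C}{C - 12} = \frac{2 C}{-12 + C}$)
$T{\left(Z \right)} - 41342 = 2 \cdot 188 \frac{1}{-12 + 188} - 41342 = 2 \cdot 188 \cdot \frac{1}{176} - 41342 = \frac{47}{22} - 41342 = - \frac{909477}{22}$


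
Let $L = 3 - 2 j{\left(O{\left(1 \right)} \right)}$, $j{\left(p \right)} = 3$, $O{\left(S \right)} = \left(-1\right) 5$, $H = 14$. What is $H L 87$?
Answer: $-3654$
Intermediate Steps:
$O{\left(S \right)} = -5$
$L = -3$ ($L = 3 - 6 = -3$)
$H L 87 = 14 \left(-3\right) 87 = \left(-42\right) 87 = -3654$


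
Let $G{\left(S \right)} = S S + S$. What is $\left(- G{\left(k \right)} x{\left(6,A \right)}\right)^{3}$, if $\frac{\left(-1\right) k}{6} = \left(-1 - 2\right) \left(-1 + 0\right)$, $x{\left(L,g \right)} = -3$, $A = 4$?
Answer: $773620632$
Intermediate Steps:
$k = -18$ ($k = - 6 \left(-1 - 2\right) \left(-1 + 0\right) = - 6 \left(\left(-3\right) \left(-1\right)\right) = \left(-6\right) 3 = -18$)
$G{\left(S \right)} = S + S^{2}$ ($G{\left(S \right)} = S^{2} + S = S + S^{2}$)
$\left(- G{\left(k \right)} x{\left(6,A \right)}\right)^{3} = \left(- \left(-18\right) \left(1 - 18\right) \left(-3\right)\right)^{3} = \left(- \left(-18\right) \left(-17\right) \left(-3\right)\right)^{3} = \left(\left(-1\right) 306 \left(-3\right)\right)^{3} = \left(\left(-306\right) \left(-3\right)\right)^{3} = 918^{3} = 773620632$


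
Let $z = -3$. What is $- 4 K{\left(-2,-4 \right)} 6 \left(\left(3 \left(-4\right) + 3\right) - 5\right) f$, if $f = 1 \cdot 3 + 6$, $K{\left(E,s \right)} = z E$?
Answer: $18144$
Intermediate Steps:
$K{\left(E,s \right)} = - 3 E$
$f = 9$ ($f = 3 + 6 = 9$)
$- 4 K{\left(-2,-4 \right)} 6 \left(\left(3 \left(-4\right) + 3\right) - 5\right) f = - 4 \left(\left(-3\right) \left(-2\right)\right) 6 \left(\left(3 \left(-4\right) + 3\right) - 5\right) 9 = \left(-4\right) 6 \cdot 6 \left(\left(-12 + 3\right) - 5\right) 9 = - 24 \cdot 6 \left(-9 - 5\right) 9 = - 24 \cdot 6 \left(-14\right) 9 = \left(-24\right) \left(-84\right) 9 = 2016 \cdot 9 = 18144$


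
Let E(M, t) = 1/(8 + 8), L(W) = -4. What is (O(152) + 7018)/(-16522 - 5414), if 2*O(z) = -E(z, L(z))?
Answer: -224575/701952 ≈ -0.31993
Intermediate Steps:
E(M, t) = 1/16
O(z) = -1/32 (O(z) = (-1*1/16)/2 = (½)*(-1/16) = -1/32)
(O(152) + 7018)/(-16522 - 5414) = (-1/32 + 7018)/(-16522 - 5414) = (224575/32)/(-21936) = (224575/32)*(-1/21936) = -224575/701952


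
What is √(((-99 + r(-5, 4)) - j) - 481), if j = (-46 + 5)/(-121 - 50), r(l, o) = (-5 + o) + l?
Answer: I*√1904693/57 ≈ 24.212*I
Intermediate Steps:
r(l, o) = -5 + l + o
j = 41/171 (j = -41/(-171) = -41*(-1/171) = 41/171 ≈ 0.23977)
√(((-99 + r(-5, 4)) - j) - 481) = √(((-99 + (-5 - 5 + 4)) - 1*41/171) - 481) = √(((-99 - 6) - 41/171) - 481) = √((-105 - 41/171) - 481) = √(-17996/171 - 481) = √(-100247/171) = I*√1904693/57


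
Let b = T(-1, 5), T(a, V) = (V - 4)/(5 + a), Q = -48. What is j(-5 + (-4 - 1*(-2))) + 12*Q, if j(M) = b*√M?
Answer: -576 + I*√7/4 ≈ -576.0 + 0.66144*I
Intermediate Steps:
T(a, V) = (-4 + V)/(5 + a)
b = ¼ (b = (-4 + 5)/(5 - 1) = 1/4 = (¼)*1 = ¼ ≈ 0.25000)
j(M) = √M/4
j(-5 + (-4 - 1*(-2))) + 12*Q = √(-5 + (-4 - 1*(-2)))/4 + 12*(-48) = √(-5 + (-4 + 2))/4 - 576 = √(-5 - 2)/4 - 576 = √(-7)/4 - 576 = (I*√7)/4 - 576 = I*√7/4 - 576 = -576 + I*√7/4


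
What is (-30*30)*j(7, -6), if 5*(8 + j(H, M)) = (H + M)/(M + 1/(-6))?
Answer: 267480/37 ≈ 7229.2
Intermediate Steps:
j(H, M) = -8 + (H + M)/(5*(-⅙ + M)) (j(H, M) = -8 + ((H + M)/(M + 1/(-6)))/5 = -8 + ((H + M)/(M - ⅙))/5 = -8 + ((H + M)/(-⅙ + M))/5 = -8 + (H + M)/(5*(-⅙ + M)))
(-30*30)*j(7, -6) = (-30*30)*(2*(20 - 117*(-6) + 3*7)/(5*(-1 + 6*(-6)))) = -360*(20 + 702 + 21)/(-1 - 36) = -360*743/(-37) = -360*(-1)*743/37 = -900*(-1486/185) = 267480/37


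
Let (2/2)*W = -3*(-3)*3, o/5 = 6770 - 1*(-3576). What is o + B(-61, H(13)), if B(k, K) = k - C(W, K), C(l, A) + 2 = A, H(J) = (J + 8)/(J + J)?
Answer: 1343425/26 ≈ 51670.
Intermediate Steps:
H(J) = (8 + J)/(2*J) (H(J) = (8 + J)/((2*J)) = (8 + J)*(1/(2*J)) = (8 + J)/(2*J))
o = 51730 (o = 5*(6770 - 1*(-3576)) = 5*(6770 + 3576) = 5*10346 = 51730)
W = 27 (W = -3*(-3)*3 = 9*3 = 27)
C(l, A) = -2 + A
B(k, K) = 2 + k - K (B(k, K) = k - (-2 + K) = k + (2 - K) = 2 + k - K)
o + B(-61, H(13)) = 51730 + (2 - 61 - (8 + 13)/(2*13)) = 51730 + (2 - 61 - 21/(2*13)) = 51730 + (2 - 61 - 1*21/26) = 51730 + (2 - 61 - 21/26) = 51730 - 1555/26 = 1343425/26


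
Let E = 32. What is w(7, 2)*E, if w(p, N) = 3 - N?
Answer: 32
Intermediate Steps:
w(7, 2)*E = (3 - 1*2)*32 = (3 - 2)*32 = 1*32 = 32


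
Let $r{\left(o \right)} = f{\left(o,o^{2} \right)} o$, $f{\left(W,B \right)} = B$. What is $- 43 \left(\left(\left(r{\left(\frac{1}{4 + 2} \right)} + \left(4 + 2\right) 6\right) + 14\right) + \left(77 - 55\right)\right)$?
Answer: $- \frac{668779}{216} \approx -3096.2$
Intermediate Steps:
$r{\left(o \right)} = o^{3}$ ($r{\left(o \right)} = o^{2} o = o^{3}$)
$- 43 \left(\left(\left(r{\left(\frac{1}{4 + 2} \right)} + \left(4 + 2\right) 6\right) + 14\right) + \left(77 - 55\right)\right) = - 43 \left(\left(\left(\left(\frac{1}{4 + 2}\right)^{3} + \left(4 + 2\right) 6\right) + 14\right) + \left(77 - 55\right)\right) = - 43 \left(\left(\left(\left(\frac{1}{6}\right)^{3} + 6 \cdot 6\right) + 14\right) + 22\right) = - 43 \left(\left(\left(\left(\frac{1}{6}\right)^{3} + 36\right) + 14\right) + 22\right) = - 43 \left(\left(\left(\frac{1}{216} + 36\right) + 14\right) + 22\right) = - 43 \left(\left(\frac{7777}{216} + 14\right) + 22\right) = - 43 \left(\frac{10801}{216} + 22\right) = \left(-43\right) \frac{15553}{216} = - \frac{668779}{216}$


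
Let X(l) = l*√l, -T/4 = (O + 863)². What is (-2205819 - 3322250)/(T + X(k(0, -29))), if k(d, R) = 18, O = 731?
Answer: 7022958362842/12911695157063 + 149257863*√2/51646780628252 ≈ 0.54393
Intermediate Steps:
T = -10163344 (T = -4*(731 + 863)² = -4*1594² = -4*2540836 = -10163344)
X(l) = l^(3/2)
(-2205819 - 3322250)/(T + X(k(0, -29))) = (-2205819 - 3322250)/(-10163344 + 18^(3/2)) = -5528069/(-10163344 + 54*√2)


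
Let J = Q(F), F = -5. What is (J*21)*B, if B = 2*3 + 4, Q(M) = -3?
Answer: -630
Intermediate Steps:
J = -3
B = 10 (B = 6 + 4 = 10)
(J*21)*B = -3*21*10 = -63*10 = -630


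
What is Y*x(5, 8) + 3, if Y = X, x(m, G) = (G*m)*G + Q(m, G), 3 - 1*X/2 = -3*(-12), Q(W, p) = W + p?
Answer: -21975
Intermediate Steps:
X = -66 (X = 6 - (-6)*(-12) = 6 - 2*36 = 6 - 72 = -66)
x(m, G) = G + m + m*G² (x(m, G) = (G*m)*G + (m + G) = m*G² + (G + m) = G + m + m*G²)
Y = -66
Y*x(5, 8) + 3 = -66*(8 + 5 + 5*8²) + 3 = -66*(8 + 5 + 5*64) + 3 = -66*(8 + 5 + 320) + 3 = -66*333 + 3 = -21978 + 3 = -21975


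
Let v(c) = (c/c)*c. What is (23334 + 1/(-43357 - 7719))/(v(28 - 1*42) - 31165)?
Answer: -1191807383/1592498604 ≈ -0.74839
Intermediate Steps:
v(c) = c (v(c) = 1*c = c)
(23334 + 1/(-43357 - 7719))/(v(28 - 1*42) - 31165) = (23334 + 1/(-43357 - 7719))/((28 - 1*42) - 31165) = (23334 + 1/(-51076))/((28 - 42) - 31165) = (23334 - 1/51076)/(-14 - 31165) = (1191807383/51076)/(-31179) = (1191807383/51076)*(-1/31179) = -1191807383/1592498604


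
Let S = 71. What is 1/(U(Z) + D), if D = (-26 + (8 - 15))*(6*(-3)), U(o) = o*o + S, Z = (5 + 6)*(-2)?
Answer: 1/1149 ≈ 0.00087032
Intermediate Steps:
Z = -22 (Z = 11*(-2) = -22)
U(o) = 71 + o² (U(o) = o*o + 71 = o² + 71 = 71 + o²)
D = 594 (D = (-26 - 7)*(-18) = -33*(-18) = 594)
1/(U(Z) + D) = 1/((71 + (-22)²) + 594) = 1/((71 + 484) + 594) = 1/(555 + 594) = 1/1149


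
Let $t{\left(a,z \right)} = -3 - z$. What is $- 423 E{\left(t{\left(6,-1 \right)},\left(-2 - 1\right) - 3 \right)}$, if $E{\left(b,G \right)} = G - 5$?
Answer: $4653$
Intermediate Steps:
$E{\left(b,G \right)} = -5 + G$
$- 423 E{\left(t{\left(6,-1 \right)},\left(-2 - 1\right) - 3 \right)} = - 423 \left(-5 - 6\right) = \left(-423\right) \left(-11\right) = 4653$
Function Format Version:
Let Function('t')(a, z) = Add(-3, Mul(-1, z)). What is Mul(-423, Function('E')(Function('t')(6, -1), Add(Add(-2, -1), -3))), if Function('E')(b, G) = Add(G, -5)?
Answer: 4653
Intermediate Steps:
Function('E')(b, G) = Add(-5, G)
Mul(-423, Function('E')(Function('t')(6, -1), Add(Add(-2, -1), -3))) = Mul(-423, Add(-5, Add(Add(-2, -1), -3))) = Mul(-423, Add(-5, Add(-3, -3))) = Mul(-423, Add(-5, -6)) = Mul(-423, -11) = 4653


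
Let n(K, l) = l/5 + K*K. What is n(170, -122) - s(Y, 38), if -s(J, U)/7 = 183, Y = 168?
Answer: 150783/5 ≈ 30157.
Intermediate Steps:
n(K, l) = K² + l/5 (n(K, l) = l*(⅕) + K² = l/5 + K² = K² + l/5)
s(J, U) = -1281 (s(J, U) = -7*183 = -1281)
n(170, -122) - s(Y, 38) = (170² + (⅕)*(-122)) - 1*(-1281) = (28900 - 122/5) + 1281 = 144378/5 + 1281 = 150783/5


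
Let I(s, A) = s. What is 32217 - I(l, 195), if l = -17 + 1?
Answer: 32233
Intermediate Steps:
l = -16
32217 - I(l, 195) = 32217 - 1*(-16) = 32217 + 16 = 32233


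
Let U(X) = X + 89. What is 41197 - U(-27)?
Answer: 41135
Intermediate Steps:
U(X) = 89 + X
41197 - U(-27) = 41197 - (89 - 27) = 41197 - 1*62 = 41197 - 62 = 41135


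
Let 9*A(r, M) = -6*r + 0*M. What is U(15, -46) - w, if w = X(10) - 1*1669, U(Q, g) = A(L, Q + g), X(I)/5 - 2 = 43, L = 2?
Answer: 4328/3 ≈ 1442.7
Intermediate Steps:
X(I) = 225 (X(I) = 10 + 5*43 = 10 + 215 = 225)
A(r, M) = -2*r/3 (A(r, M) = (-6*r + 0*M)/9 = (-6*r + 0)/9 = (-6*r)/9 = -2*r/3)
U(Q, g) = -4/3 (U(Q, g) = -⅔*2 = -4/3)
w = -1444 (w = 225 - 1*1669 = 225 - 1669 = -1444)
U(15, -46) - w = -4/3 - 1*(-1444) = -4/3 + 1444 = 4328/3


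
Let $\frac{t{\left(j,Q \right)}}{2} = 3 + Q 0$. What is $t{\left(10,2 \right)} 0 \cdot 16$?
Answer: $0$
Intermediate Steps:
$t{\left(j,Q \right)} = 6$ ($t{\left(j,Q \right)} = 2 \left(3 + Q 0\right) = 2 \left(3 + 0\right) = 2 \cdot 3 = 6$)
$t{\left(10,2 \right)} 0 \cdot 16 = 6 \cdot 0 \cdot 16 = 0 \cdot 16 = 0$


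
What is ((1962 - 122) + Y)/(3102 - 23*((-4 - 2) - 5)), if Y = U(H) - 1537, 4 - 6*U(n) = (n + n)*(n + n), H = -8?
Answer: 261/3355 ≈ 0.077794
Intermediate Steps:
U(n) = ⅔ - 2*n²/3 (U(n) = ⅔ - (n + n)*(n + n)/6 = ⅔ - 2*n*2*n/6 = ⅔ - 2*n²/3)
Y = -1579 (Y = (⅔ - ⅔*(-8)²) - 1537 = (⅔ - ⅔*64) - 1537 = (⅔ - 128/3) - 1537 = -42 - 1537 = -1579)
((1962 - 122) + Y)/(3102 - 23*((-4 - 2) - 5)) = ((1962 - 122) - 1579)/(3102 - 23*((-4 - 2) - 5)) = (1840 - 1579)/(3102 - 23*(-6 - 5)) = 261/(3102 - 23*(-11)) = 261/(3102 + 253) = 261/3355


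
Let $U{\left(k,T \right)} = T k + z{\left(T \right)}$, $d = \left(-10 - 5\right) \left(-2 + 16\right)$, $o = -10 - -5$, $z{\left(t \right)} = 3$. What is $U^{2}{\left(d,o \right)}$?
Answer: $1108809$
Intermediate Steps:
$o = -5$ ($o = -10 + 5 = -5$)
$d = -210$ ($d = \left(-15\right) 14 = -210$)
$U{\left(k,T \right)} = 3 + T k$ ($U{\left(k,T \right)} = T k + 3 = 3 + T k$)
$U^{2}{\left(d,o \right)} = \left(3 - -1050\right)^{2} = \left(3 + 1050\right)^{2} = 1053^{2} = 1108809$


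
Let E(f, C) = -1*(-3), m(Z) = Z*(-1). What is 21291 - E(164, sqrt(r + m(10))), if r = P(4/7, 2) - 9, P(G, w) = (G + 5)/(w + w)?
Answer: 21288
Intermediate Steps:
m(Z) = -Z
P(G, w) = (5 + G)/(2*w) (P(G, w) = (5 + G)/((2*w)) = (5 + G)*(1/(2*w)) = (5 + G)/(2*w))
r = -213/28 (r = (1/2)*(5 + 4/7)/2 - 9 = (1/2)*(1/2)*(5 + 4*(1/7)) - 9 = (1/2)*(1/2)*(5 + 4/7) - 9 = (1/2)*(1/2)*(39/7) - 9 = 39/28 - 9 = -213/28 ≈ -7.6071)
E(f, C) = 3
21291 - E(164, sqrt(r + m(10))) = 21291 - 1*3 = 21291 - 3 = 21288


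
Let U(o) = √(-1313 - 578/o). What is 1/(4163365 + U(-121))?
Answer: 100753433/419473316613704 - 11*I*√158295/2097366583068520 ≈ 2.4019e-7 - 2.0867e-12*I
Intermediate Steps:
1/(4163365 + U(-121)) = 1/(4163365 + √(-1313 - 578/(-121))) = 1/(4163365 + √(-1313 - 578*(-1/121))) = 1/(4163365 + √(-1313 + 578/121)) = 1/(4163365 + √(-158295/121)) = 1/(4163365 + I*√158295/11)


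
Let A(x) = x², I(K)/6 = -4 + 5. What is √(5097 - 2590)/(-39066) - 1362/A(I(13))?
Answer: -227/6 - √2507/39066 ≈ -37.835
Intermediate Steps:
I(K) = 6 (I(K) = 6*(-4 + 5) = 6*1 = 6)
√(5097 - 2590)/(-39066) - 1362/A(I(13)) = √(5097 - 2590)/(-39066) - 1362/(6²) = √2507*(-1/39066) - 1362/36 = -√2507/39066 - 1362*1/36 = -√2507/39066 - 227/6 = -227/6 - √2507/39066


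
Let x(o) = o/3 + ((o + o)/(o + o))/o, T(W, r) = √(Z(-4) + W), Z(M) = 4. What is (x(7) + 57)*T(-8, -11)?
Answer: 2498*I/21 ≈ 118.95*I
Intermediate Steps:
T(W, r) = √(4 + W)
x(o) = 1/o + o/3 (x(o) = o*(⅓) + ((2*o)/((2*o)))/o = o/3 + ((2*o)*(1/(2*o)))/o = o/3 + 1/o = 1/o + o/3)
(x(7) + 57)*T(-8, -11) = ((1/7 + (⅓)*7) + 57)*√(4 - 8) = ((⅐ + 7/3) + 57)*√(-4) = (52/21 + 57)*(2*I) = 1249*(2*I)/21 = 2498*I/21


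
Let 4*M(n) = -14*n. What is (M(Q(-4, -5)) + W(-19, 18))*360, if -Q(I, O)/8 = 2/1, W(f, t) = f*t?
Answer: -102960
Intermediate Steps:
Q(I, O) = -16 (Q(I, O) = -16/1 = -16)
M(n) = -7*n/2 (M(n) = (-14*n)/4 = -7*n/2)
(M(Q(-4, -5)) + W(-19, 18))*360 = (-7/2*(-16) - 19*18)*360 = (56 - 342)*360 = -286*360 = -102960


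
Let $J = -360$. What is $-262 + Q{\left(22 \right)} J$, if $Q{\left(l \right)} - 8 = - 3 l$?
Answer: $20618$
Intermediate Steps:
$Q{\left(l \right)} = 8 - 3 l$
$-262 + Q{\left(22 \right)} J = -262 + \left(8 - 66\right) \left(-360\right) = -262 - -20880 = -262 + 20880 = 20618$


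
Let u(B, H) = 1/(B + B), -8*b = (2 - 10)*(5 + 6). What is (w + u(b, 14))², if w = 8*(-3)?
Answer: 277729/484 ≈ 573.82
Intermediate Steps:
b = 11 (b = -(2 - 10)*(5 + 6)/8 = -(-1)*11 = -⅛*(-88) = 11)
w = -24
u(B, H) = 1/(2*B)
(w + u(b, 14))² = (-24 + (½)/11)² = (-24 + (½)*(1/11))² = (-24 + 1/22)² = (-527/22)² = 277729/484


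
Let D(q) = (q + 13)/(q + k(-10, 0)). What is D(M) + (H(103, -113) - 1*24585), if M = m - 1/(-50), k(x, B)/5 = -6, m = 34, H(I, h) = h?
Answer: -4961947/201 ≈ -24686.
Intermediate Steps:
k(x, B) = -30 (k(x, B) = 5*(-6) = -30)
M = 1701/50 (M = 34 - 1/(-50) = 34 - 1*(-1/50) = 34 + 1/50 = 1701/50 ≈ 34.020)
D(q) = (13 + q)/(-30 + q) (D(q) = (q + 13)/(q - 30) = (13 + q)/(-30 + q))
D(M) + (H(103, -113) - 1*24585) = (13 + 1701/50)/(-30 + 1701/50) + (-113 - 1*24585) = (2351/50)/(201/50) + (-113 - 24585) = (50/201)*(2351/50) - 24698 = 2351/201 - 24698 = -4961947/201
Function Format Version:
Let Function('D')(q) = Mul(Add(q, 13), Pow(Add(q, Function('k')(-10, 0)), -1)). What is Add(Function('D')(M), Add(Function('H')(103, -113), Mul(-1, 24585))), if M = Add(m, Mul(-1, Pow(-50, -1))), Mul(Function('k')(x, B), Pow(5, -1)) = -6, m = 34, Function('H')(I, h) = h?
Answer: Rational(-4961947, 201) ≈ -24686.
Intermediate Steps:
Function('k')(x, B) = -30 (Function('k')(x, B) = Mul(5, -6) = -30)
M = Rational(1701, 50) (M = Add(34, Mul(-1, Pow(-50, -1))) = Add(34, Mul(-1, Rational(-1, 50))) = Add(34, Rational(1, 50)) = Rational(1701, 50) ≈ 34.020)
Function('D')(q) = Mul(Pow(Add(-30, q), -1), Add(13, q)) (Function('D')(q) = Mul(Add(q, 13), Pow(Add(q, -30), -1)) = Mul(Add(13, q), Pow(Add(-30, q), -1)) = Mul(Pow(Add(-30, q), -1), Add(13, q)))
Add(Function('D')(M), Add(Function('H')(103, -113), Mul(-1, 24585))) = Add(Mul(Pow(Add(-30, Rational(1701, 50)), -1), Add(13, Rational(1701, 50))), Add(-113, Mul(-1, 24585))) = Add(Mul(Pow(Rational(201, 50), -1), Rational(2351, 50)), Add(-113, -24585)) = Add(Mul(Rational(50, 201), Rational(2351, 50)), -24698) = Add(Rational(2351, 201), -24698) = Rational(-4961947, 201)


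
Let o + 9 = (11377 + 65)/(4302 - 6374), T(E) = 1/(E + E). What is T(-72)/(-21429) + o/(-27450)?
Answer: 129038717/243760875120 ≈ 0.00052937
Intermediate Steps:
T(E) = 1/(2*E)
o = -15045/1036 (o = -9 + (11377 + 65)/(4302 - 6374) = -9 + 11442/(-2072) = -9 + 11442*(-1/2072) = -9 - 5721/1036 = -15045/1036 ≈ -14.522)
T(-72)/(-21429) + o/(-27450) = ((½)/(-72))/(-21429) - 15045/1036/(-27450) = ((½)*(-1/72))*(-1/21429) - 15045/1036*(-1/27450) = -1/144*(-1/21429) + 1003/1895880 = 1/3085776 + 1003/1895880 = 129038717/243760875120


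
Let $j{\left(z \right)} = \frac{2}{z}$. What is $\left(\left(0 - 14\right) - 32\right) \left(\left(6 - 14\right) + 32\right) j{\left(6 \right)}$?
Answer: $-368$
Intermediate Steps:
$\left(\left(0 - 14\right) - 32\right) \left(\left(6 - 14\right) + 32\right) j{\left(6 \right)} = \left(\left(0 - 14\right) - 32\right) \left(\left(6 - 14\right) + 32\right) \frac{2}{6} = \left(-14 - 32\right) \left(-8 + 32\right) 2 \cdot \frac{1}{6} = \left(-46\right) 24 \cdot \frac{1}{3} = \left(-1104\right) \frac{1}{3} = -368$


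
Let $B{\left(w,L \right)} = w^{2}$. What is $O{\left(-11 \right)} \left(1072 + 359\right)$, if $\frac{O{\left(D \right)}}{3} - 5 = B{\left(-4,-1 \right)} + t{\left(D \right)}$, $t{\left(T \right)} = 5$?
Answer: $111618$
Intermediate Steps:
$O{\left(D \right)} = 78$ ($O{\left(D \right)} = 15 + 3 \left(\left(-4\right)^{2} + 5\right) = 15 + 3 \left(16 + 5\right) = 15 + 3 \cdot 21 = 15 + 63 = 78$)
$O{\left(-11 \right)} \left(1072 + 359\right) = 78 \left(1072 + 359\right) = 78 \cdot 1431 = 111618$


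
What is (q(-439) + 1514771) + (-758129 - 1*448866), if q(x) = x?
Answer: 307337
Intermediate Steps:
(q(-439) + 1514771) + (-758129 - 1*448866) = (-439 + 1514771) + (-758129 - 1*448866) = 1514332 + (-758129 - 448866) = 1514332 - 1206995 = 307337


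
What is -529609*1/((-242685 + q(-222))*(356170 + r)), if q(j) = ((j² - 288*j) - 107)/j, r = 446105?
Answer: 39191066/14438057263775 ≈ 2.7144e-6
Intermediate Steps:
q(j) = (-107 + j² - 288*j)/j
-529609*1/((-242685 + q(-222))*(356170 + r)) = -529609*1/((-242685 + (-288 - 222 - 107/(-222)))*(356170 + 446105)) = -529609*1/(802275*(-242685 + (-288 - 222 - 107*(-1/222)))) = -529609*1/(802275*(-242685 + (-288 - 222 + 107/222))) = -529609*1/(802275*(-242685 - 113113/222)) = -529609/(802275*(-53989183/222)) = -529609/(-14438057263775/74) = -529609*(-74/14438057263775) = 39191066/14438057263775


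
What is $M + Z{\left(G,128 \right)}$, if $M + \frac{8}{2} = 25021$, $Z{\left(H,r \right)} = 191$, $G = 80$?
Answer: $25208$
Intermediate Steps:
$M = 25017$ ($M = -4 + 25021 = 25017$)
$M + Z{\left(G,128 \right)} = 25017 + 191 = 25208$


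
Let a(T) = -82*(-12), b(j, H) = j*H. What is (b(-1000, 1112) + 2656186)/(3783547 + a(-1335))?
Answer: 1544186/3784531 ≈ 0.40803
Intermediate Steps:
b(j, H) = H*j
a(T) = 984
(b(-1000, 1112) + 2656186)/(3783547 + a(-1335)) = (1112*(-1000) + 2656186)/(3783547 + 984) = (-1112000 + 2656186)/3784531 = 1544186*(1/3784531) = 1544186/3784531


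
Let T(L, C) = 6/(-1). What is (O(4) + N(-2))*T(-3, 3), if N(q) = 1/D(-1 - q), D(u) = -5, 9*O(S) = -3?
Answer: 16/5 ≈ 3.2000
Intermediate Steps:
O(S) = -⅓ (O(S) = (⅑)*(-3) = -⅓)
T(L, C) = -6 (T(L, C) = 6*(-1) = -6)
N(q) = -⅕ (N(q) = 1/(-5) = -⅕)
(O(4) + N(-2))*T(-3, 3) = (-⅓ - ⅕)*(-6) = -8/15*(-6) = 16/5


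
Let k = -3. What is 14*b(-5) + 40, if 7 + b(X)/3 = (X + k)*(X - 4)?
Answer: 2770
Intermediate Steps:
b(X) = -21 + 3*(-4 + X)*(-3 + X) (b(X) = -21 + 3*((X - 3)*(X - 4)) = -21 + 3*((-3 + X)*(-4 + X)) = -21 + 3*((-4 + X)*(-3 + X)) = -21 + 3*(-4 + X)*(-3 + X))
14*b(-5) + 40 = 14*(15 - 21*(-5) + 3*(-5)²) + 40 = 14*(15 + 105 + 3*25) + 40 = 14*(15 + 105 + 75) + 40 = 14*195 + 40 = 2730 + 40 = 2770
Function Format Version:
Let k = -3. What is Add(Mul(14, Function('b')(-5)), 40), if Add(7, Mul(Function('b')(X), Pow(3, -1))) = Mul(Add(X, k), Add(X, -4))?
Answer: 2770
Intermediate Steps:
Function('b')(X) = Add(-21, Mul(3, Add(-4, X), Add(-3, X))) (Function('b')(X) = Add(-21, Mul(3, Mul(Add(X, -3), Add(X, -4)))) = Add(-21, Mul(3, Mul(Add(-3, X), Add(-4, X)))) = Add(-21, Mul(3, Mul(Add(-4, X), Add(-3, X)))) = Add(-21, Mul(3, Add(-4, X), Add(-3, X))))
Add(Mul(14, Function('b')(-5)), 40) = Add(Mul(14, Add(15, Mul(-21, -5), Mul(3, Pow(-5, 2)))), 40) = Add(Mul(14, Add(15, 105, Mul(3, 25))), 40) = Add(Mul(14, Add(15, 105, 75)), 40) = Add(Mul(14, 195), 40) = Add(2730, 40) = 2770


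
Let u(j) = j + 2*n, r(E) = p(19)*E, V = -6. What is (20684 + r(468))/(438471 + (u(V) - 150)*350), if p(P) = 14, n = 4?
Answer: 27236/386671 ≈ 0.070437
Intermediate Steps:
r(E) = 14*E
u(j) = 8 + j (u(j) = j + 2*4 = j + 8 = 8 + j)
(20684 + r(468))/(438471 + (u(V) - 150)*350) = (20684 + 14*468)/(438471 + ((8 - 6) - 150)*350) = (20684 + 6552)/(438471 + (2 - 150)*350) = 27236/(438471 - 148*350) = 27236/(438471 - 51800) = 27236/386671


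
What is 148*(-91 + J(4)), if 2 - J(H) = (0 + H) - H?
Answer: -13172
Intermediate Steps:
J(H) = 2 (J(H) = 2 - ((0 + H) - H) = 2 - (H - H) = 2 - 1*0 = 2 + 0 = 2)
148*(-91 + J(4)) = 148*(-91 + 2) = 148*(-89) = -13172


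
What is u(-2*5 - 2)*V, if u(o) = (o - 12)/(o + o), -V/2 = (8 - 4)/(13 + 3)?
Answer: -½ ≈ -0.50000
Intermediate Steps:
V = -½ (V = -2*(8 - 4)/(13 + 3) = -8/16 = -2*¼ = -½ ≈ -0.50000)
u(o) = (-12 + o)/(2*o) (u(o) = (-12 + o)/((2*o)) = (-12 + o)*(1/(2*o)) = (-12 + o)/(2*o))
u(-2*5 - 2)*V = ((-12 + (-2*5 - 2))/(2*(-2*5 - 2)))*(-½) = ((-12 + (-10 - 2))/(2*(-10 - 2)))*(-½) = ((½)*(-12 - 12)/(-12))*(-½) = ((½)*(-1/12)*(-24))*(-½) = 1*(-½) = -½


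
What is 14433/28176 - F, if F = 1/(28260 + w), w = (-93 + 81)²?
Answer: 34160563/66692592 ≈ 0.51221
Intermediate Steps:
w = 144 (w = (-12)² = 144)
F = 1/28404 (F = 1/(28260 + 144) = 1/28404 ≈ 3.5206e-5)
14433/28176 - F = 14433/28176 - 1*1/28404 = 14433*(1/28176) - 1/28404 = 4811/9392 - 1/28404 = 34160563/66692592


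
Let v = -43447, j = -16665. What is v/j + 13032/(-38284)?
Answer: 361536667/159500715 ≈ 2.2667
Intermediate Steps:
v/j + 13032/(-38284) = -43447/(-16665) + 13032/(-38284) = -43447*(-1/16665) + 13032*(-1/38284) = 43447/16665 - 3258/9571 = 361536667/159500715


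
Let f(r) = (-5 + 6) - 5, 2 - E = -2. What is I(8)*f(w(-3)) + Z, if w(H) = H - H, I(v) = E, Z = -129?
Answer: -145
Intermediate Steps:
E = 4 (E = 2 - 1*(-2) = 2 + 2 = 4)
I(v) = 4
w(H) = 0
f(r) = -4 (f(r) = 1 - 5 = -4)
I(8)*f(w(-3)) + Z = 4*(-4) - 129 = -16 - 129 = -145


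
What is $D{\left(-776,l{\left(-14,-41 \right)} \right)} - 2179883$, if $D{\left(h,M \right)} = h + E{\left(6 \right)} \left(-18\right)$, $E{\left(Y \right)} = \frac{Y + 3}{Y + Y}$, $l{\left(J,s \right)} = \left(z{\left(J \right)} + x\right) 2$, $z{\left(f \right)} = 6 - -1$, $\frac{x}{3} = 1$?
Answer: $- \frac{4361345}{2} \approx -2.1807 \cdot 10^{6}$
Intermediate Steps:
$x = 3$ ($x = 3 \cdot 1 = 3$)
$z{\left(f \right)} = 7$ ($z{\left(f \right)} = 6 + 1 = 7$)
$l{\left(J,s \right)} = 20$ ($l{\left(J,s \right)} = \left(7 + 3\right) 2 = 10 \cdot 2 = 20$)
$E{\left(Y \right)} = \frac{3 + Y}{2 Y}$
$D{\left(h,M \right)} = - \frac{27}{2} + h$ ($D{\left(h,M \right)} = h + \frac{3 + 6}{2 \cdot 6} \left(-18\right) = h + \frac{1}{2} \cdot \frac{1}{6} \cdot 9 \left(-18\right) = h + \frac{3}{4} \left(-18\right) = h - \frac{27}{2} = - \frac{27}{2} + h$)
$D{\left(-776,l{\left(-14,-41 \right)} \right)} - 2179883 = \left(- \frac{27}{2} - 776\right) - 2179883 = - \frac{1579}{2} - 2179883 = - \frac{4361345}{2}$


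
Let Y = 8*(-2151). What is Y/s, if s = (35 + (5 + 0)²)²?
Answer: -239/50 ≈ -4.7800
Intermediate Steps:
s = 3600 (s = (35 + 5²)² = (35 + 25)² = 60² = 3600)
Y = -17208
Y/s = -17208/3600 = -17208*1/3600 = -239/50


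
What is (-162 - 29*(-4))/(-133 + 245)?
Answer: -23/56 ≈ -0.41071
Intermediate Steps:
(-162 - 29*(-4))/(-133 + 245) = (-162 + 116)/112 = -46*1/112 = -23/56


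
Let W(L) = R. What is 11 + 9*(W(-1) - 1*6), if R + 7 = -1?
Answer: -115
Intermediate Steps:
R = -8 (R = -7 - 1 = -8)
W(L) = -8
11 + 9*(W(-1) - 1*6) = 11 + 9*(-8 - 1*6) = 11 + 9*(-8 - 6) = 11 + 9*(-14) = 11 - 126 = -115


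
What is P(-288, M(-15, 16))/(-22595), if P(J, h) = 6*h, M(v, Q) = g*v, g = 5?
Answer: 90/4519 ≈ 0.019916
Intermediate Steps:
M(v, Q) = 5*v
P(-288, M(-15, 16))/(-22595) = (6*(5*(-15)))/(-22595) = (6*(-75))*(-1/22595) = -450*(-1/22595) = 90/4519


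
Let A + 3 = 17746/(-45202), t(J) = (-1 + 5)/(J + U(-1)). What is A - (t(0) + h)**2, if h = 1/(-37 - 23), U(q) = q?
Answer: -1588722281/81363600 ≈ -19.526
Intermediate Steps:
t(J) = 4/(-1 + J) (t(J) = (-1 + 5)/(J - 1) = 4/(-1 + J))
A = -76676/22601 (A = -3 + 17746/(-45202) = -3 + 17746*(-1/45202) = -3 - 8873/22601 = -76676/22601 ≈ -3.3926)
h = -1/60 (h = 1/(-60) = -1/60 ≈ -0.016667)
A - (t(0) + h)**2 = -76676/22601 - (4/(-1 + 0) - 1/60)**2 = -76676/22601 - (4/(-1) - 1/60)**2 = -76676/22601 - (4*(-1) - 1/60)**2 = -76676/22601 - (-4 - 1/60)**2 = -76676/22601 - (-241/60)**2 = -76676/22601 - 1*58081/3600 = -76676/22601 - 58081/3600 = -1588722281/81363600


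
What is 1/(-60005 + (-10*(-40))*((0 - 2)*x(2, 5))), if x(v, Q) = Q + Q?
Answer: -1/68005 ≈ -1.4705e-5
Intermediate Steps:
x(v, Q) = 2*Q
1/(-60005 + (-10*(-40))*((0 - 2)*x(2, 5))) = 1/(-60005 + (-10*(-40))*((0 - 2)*(2*5))) = 1/(-60005 + 400*(-2*10)) = 1/(-60005 + 400*(-20)) = 1/(-60005 - 8000) = 1/(-68005) = -1/68005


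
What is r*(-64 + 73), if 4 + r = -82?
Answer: -774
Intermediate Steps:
r = -86 (r = -4 - 82 = -86)
r*(-64 + 73) = -86*(-64 + 73) = -86*9 = -774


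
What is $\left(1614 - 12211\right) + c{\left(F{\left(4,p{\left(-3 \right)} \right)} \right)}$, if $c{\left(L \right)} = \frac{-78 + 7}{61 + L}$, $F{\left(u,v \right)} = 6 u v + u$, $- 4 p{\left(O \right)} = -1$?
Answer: $-10598$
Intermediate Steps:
$p{\left(O \right)} = \frac{1}{4}$ ($p{\left(O \right)} = \left(- \frac{1}{4}\right) \left(-1\right) = \frac{1}{4}$)
$F{\left(u,v \right)} = u + 6 u v$ ($F{\left(u,v \right)} = 6 u v + u = u + 6 u v$)
$c{\left(L \right)} = - \frac{71}{61 + L}$
$\left(1614 - 12211\right) + c{\left(F{\left(4,p{\left(-3 \right)} \right)} \right)} = \left(1614 - 12211\right) - \frac{71}{61 + 4 \left(1 + 6 \cdot \frac{1}{4}\right)} = -10597 - \frac{71}{61 + 4 \left(1 + \frac{3}{2}\right)} = -10597 - \frac{71}{61 + 4 \cdot \frac{5}{2}} = -10597 - \frac{71}{61 + 10} = -10597 - \frac{71}{71} = -10597 - 1 = -10598$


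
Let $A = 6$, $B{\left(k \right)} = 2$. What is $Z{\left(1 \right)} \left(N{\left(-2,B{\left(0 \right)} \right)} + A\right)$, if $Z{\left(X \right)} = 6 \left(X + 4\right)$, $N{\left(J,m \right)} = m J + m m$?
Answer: $180$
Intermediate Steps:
$N{\left(J,m \right)} = m^{2} + J m$ ($N{\left(J,m \right)} = J m + m^{2} = m^{2} + J m$)
$Z{\left(X \right)} = 24 + 6 X$ ($Z{\left(X \right)} = 6 \left(4 + X\right) = 24 + 6 X$)
$Z{\left(1 \right)} \left(N{\left(-2,B{\left(0 \right)} \right)} + A\right) = \left(24 + 6 \cdot 1\right) \left(2 \left(-2 + 2\right) + 6\right) = \left(24 + 6\right) \left(2 \cdot 0 + 6\right) = 30 \left(0 + 6\right) = 30 \cdot 6 = 180$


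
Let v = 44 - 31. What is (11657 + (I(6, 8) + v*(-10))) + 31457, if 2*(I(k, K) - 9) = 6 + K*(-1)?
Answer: 42992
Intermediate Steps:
v = 13
I(k, K) = 12 - K/2 (I(k, K) = 9 + (6 + K*(-1))/2 = 9 + (6 - K)/2 = 9 + (3 - K/2) = 12 - K/2)
(11657 + (I(6, 8) + v*(-10))) + 31457 = (11657 + ((12 - 1/2*8) + 13*(-10))) + 31457 = (11657 + ((12 - 4) - 130)) + 31457 = (11657 + (8 - 130)) + 31457 = (11657 - 122) + 31457 = 11535 + 31457 = 42992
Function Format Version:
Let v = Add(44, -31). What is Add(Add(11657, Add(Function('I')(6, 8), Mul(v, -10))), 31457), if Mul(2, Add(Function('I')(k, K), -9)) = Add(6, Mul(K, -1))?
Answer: 42992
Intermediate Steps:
v = 13
Function('I')(k, K) = Add(12, Mul(Rational(-1, 2), K)) (Function('I')(k, K) = Add(9, Mul(Rational(1, 2), Add(6, Mul(K, -1)))) = Add(9, Mul(Rational(1, 2), Add(6, Mul(-1, K)))) = Add(9, Add(3, Mul(Rational(-1, 2), K))) = Add(12, Mul(Rational(-1, 2), K)))
Add(Add(11657, Add(Function('I')(6, 8), Mul(v, -10))), 31457) = Add(Add(11657, Add(Add(12, Mul(Rational(-1, 2), 8)), Mul(13, -10))), 31457) = Add(Add(11657, Add(Add(12, -4), -130)), 31457) = Add(Add(11657, Add(8, -130)), 31457) = Add(Add(11657, -122), 31457) = Add(11535, 31457) = 42992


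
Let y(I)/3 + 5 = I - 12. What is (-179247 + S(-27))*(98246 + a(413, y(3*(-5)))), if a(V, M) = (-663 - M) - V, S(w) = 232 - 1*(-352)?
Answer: -17377835358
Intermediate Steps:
S(w) = 584 (S(w) = 232 + 352 = 584)
y(I) = -51 + 3*I (y(I) = -15 + 3*(I - 12) = -15 + 3*(-12 + I) = -15 + (-36 + 3*I) = -51 + 3*I)
a(V, M) = -663 - M - V
(-179247 + S(-27))*(98246 + a(413, y(3*(-5)))) = (-179247 + 584)*(98246 + (-663 - (-51 + 3*(3*(-5))) - 1*413)) = -178663*(98246 + (-663 - (-51 + 3*(-15)) - 413)) = -178663*(98246 + (-663 - (-51 - 45) - 413)) = -178663*(98246 + (-663 - 1*(-96) - 413)) = -178663*(98246 + (-663 + 96 - 413)) = -178663*(98246 - 980) = -178663*97266 = -17377835358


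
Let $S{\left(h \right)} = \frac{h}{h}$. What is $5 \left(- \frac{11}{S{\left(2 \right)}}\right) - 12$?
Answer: $-67$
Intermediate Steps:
$S{\left(h \right)} = 1$
$5 \left(- \frac{11}{S{\left(2 \right)}}\right) - 12 = 5 \left(- \frac{11}{1}\right) - 12 = 5 \left(\left(-11\right) 1\right) - 12 = 5 \left(-11\right) - 12 = -55 - 12 = -67$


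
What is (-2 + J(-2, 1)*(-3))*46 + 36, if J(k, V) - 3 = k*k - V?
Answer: -884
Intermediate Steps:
J(k, V) = 3 + k² - V (J(k, V) = 3 + (k*k - V) = 3 + (k² - V) = 3 + k² - V)
(-2 + J(-2, 1)*(-3))*46 + 36 = (-2 + (3 + (-2)² - 1*1)*(-3))*46 + 36 = (-2 + (3 + 4 - 1)*(-3))*46 + 36 = (-2 + 6*(-3))*46 + 36 = (-2 - 18)*46 + 36 = -20*46 + 36 = -920 + 36 = -884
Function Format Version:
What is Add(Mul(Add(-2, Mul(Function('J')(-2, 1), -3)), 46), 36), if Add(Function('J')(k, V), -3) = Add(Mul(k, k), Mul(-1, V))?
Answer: -884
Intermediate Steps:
Function('J')(k, V) = Add(3, Pow(k, 2), Mul(-1, V)) (Function('J')(k, V) = Add(3, Add(Mul(k, k), Mul(-1, V))) = Add(3, Add(Pow(k, 2), Mul(-1, V))) = Add(3, Pow(k, 2), Mul(-1, V)))
Add(Mul(Add(-2, Mul(Function('J')(-2, 1), -3)), 46), 36) = Add(Mul(Add(-2, Mul(Add(3, Pow(-2, 2), Mul(-1, 1)), -3)), 46), 36) = Add(Mul(Add(-2, Mul(Add(3, 4, -1), -3)), 46), 36) = Add(Mul(Add(-2, Mul(6, -3)), 46), 36) = Add(Mul(Add(-2, -18), 46), 36) = Add(Mul(-20, 46), 36) = Add(-920, 36) = -884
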